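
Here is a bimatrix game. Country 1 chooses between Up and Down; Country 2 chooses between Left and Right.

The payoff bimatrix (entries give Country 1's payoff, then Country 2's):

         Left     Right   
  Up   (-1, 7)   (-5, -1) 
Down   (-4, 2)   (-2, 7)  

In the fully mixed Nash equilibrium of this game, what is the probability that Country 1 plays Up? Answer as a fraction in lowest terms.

5/13

Let r be the probability that Country 1 plays Up. In a completely mixed equilibrium, Country 2 must be indifferent between Left and Right.
Country 2's expected payoff from Left is 7r + 2(1−r); from Right it is −r + 7(1−r).
Setting these equal: 5r + 2 = −8r + 7, so r = 5/13.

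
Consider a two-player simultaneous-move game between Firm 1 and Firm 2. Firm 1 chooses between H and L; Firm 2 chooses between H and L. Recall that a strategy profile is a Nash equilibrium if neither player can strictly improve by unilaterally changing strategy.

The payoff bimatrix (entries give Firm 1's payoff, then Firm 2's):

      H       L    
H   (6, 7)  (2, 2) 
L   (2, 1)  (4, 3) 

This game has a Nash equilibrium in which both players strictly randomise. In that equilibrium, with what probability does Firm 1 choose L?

5/7

Let r be the probability that Firm 1 plays H. In a completely mixed equilibrium, Firm 2 must be indifferent between H and L.
Firm 2's expected payoff from H is 7r + (1−r); from L it is 2r + 3(1−r).
Setting these equal: 6r + 1 = −r + 3, so r = 2/7.
Therefore Firm 1 plays L with probability 1 − 2/7 = 5/7.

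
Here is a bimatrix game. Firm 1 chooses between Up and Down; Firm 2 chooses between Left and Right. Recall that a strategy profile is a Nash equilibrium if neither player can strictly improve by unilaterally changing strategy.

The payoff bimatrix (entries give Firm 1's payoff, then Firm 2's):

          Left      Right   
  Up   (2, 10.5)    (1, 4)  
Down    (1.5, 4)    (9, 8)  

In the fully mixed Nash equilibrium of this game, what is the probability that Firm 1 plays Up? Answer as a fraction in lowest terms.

Let x be the probability that Firm 1 plays Up. In a completely mixed equilibrium, Firm 2 must be indifferent between Left and Right.
Firm 2's expected payoff from Left is 10.5x + 4(1−x); from Right it is 4x + 8(1−x).
Setting these equal: 6.5x + 4 = −4x + 8, so x = 8/21.

8/21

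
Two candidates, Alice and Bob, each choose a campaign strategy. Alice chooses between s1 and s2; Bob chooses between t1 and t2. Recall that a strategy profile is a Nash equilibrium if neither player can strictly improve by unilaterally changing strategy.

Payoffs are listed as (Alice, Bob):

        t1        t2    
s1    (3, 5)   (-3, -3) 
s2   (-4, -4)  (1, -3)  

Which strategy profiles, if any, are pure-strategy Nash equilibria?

(s1, t1) and (s2, t2)

(s1, t1): Alice gets 3 ≥ -4 from s2, and Bob gets 5 ≥ -3 from t2 — Nash equilibrium.
(s1, t2): Alice prefers s2 (1 > -3); Bob prefers t1 (5 > -3) — not an equilibrium.
(s2, t1): Alice prefers s1 (3 > -4); Bob prefers t2 (-3 > -4) — not an equilibrium.
(s2, t2): Alice gets 1 ≥ -3 from s1, and Bob gets -3 ≥ -4 from t1 — Nash equilibrium.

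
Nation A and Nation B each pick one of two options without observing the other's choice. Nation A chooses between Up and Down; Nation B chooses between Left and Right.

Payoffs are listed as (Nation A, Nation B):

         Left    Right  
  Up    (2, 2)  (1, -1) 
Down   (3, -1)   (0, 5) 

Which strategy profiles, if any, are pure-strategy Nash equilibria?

none

(Up, Left): Nation A prefers Down (3 > 2) — not an equilibrium.
(Up, Right): Nation B prefers Left (2 > -1) — not an equilibrium.
(Down, Left): Nation B prefers Right (5 > -1) — not an equilibrium.
(Down, Right): Nation A prefers Up (1 > 0) — not an equilibrium.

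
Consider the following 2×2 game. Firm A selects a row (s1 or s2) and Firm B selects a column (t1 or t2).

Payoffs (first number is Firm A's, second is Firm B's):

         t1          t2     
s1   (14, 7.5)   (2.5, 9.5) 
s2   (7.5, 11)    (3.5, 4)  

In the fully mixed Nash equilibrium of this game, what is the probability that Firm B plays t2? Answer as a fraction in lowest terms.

Let q be the probability that Firm B plays t1. In a completely mixed equilibrium, Firm A must be indifferent between s1 and s2.
Firm A's expected payoff from s1 is 14q + 2.5(1−q); from s2 it is 7.5q + 3.5(1−q).
Setting these equal: 11.5q + 2.5 = 4q + 3.5, so q = 2/15.
Therefore Firm B plays t2 with probability 1 − 2/15 = 13/15.

13/15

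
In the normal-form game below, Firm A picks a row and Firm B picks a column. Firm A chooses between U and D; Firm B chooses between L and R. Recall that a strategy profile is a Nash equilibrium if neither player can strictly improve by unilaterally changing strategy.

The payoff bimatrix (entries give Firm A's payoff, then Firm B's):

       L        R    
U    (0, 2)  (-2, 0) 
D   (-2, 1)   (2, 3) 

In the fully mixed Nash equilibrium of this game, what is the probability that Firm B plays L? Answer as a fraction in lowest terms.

Let y be the probability that Firm B plays L. In a completely mixed equilibrium, Firm A must be indifferent between U and D.
Firm A's expected payoff from U is −2(1−y); from D it is −2y + 2(1−y).
Setting these equal: 2y − 2 = −4y + 2, so y = 2/3.

2/3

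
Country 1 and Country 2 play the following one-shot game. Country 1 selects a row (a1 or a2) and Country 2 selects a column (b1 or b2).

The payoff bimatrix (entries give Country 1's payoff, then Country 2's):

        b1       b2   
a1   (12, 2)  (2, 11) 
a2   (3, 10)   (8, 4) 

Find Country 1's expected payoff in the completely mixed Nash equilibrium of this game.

First find y, the probability Country 2 plays b1, from Country 1's indifference between a1 and a2: 12y + 2(1−y) = 3y + 8(1−y), giving y = 2/5.
Since Country 1 is indifferent in equilibrium, Country 1's expected payoff equals the payoff from either row against (2/5, 3/5). Using a1: 12(2/5) + 2(3/5) = 6.

6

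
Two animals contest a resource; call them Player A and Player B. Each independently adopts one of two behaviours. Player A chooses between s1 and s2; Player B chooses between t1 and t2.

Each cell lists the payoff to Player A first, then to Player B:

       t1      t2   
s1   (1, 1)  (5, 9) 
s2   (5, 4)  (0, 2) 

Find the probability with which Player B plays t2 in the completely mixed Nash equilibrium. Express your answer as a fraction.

4/9

Let q be the probability that Player B plays t1. In a completely mixed equilibrium, Player A must be indifferent between s1 and s2.
Player A's expected payoff from s1 is q + 5(1−q); from s2 it is 5q.
Setting these equal: −4q + 5 = 5q, so q = 5/9.
Therefore Player B plays t2 with probability 1 − 5/9 = 4/9.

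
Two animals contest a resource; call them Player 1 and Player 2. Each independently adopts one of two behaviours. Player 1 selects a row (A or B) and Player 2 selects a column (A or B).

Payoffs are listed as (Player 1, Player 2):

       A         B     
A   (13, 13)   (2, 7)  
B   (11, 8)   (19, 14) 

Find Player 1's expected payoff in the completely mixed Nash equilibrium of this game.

First find q, the probability Player 2 plays A, from Player 1's indifference between A and B: 13q + 2(1−q) = 11q + 19(1−q), giving q = 17/19.
Since Player 1 is indifferent in equilibrium, Player 1's expected payoff equals the payoff from either row against (17/19, 2/19). Using A: 13(17/19) + 2(2/19) = 225/19.

225/19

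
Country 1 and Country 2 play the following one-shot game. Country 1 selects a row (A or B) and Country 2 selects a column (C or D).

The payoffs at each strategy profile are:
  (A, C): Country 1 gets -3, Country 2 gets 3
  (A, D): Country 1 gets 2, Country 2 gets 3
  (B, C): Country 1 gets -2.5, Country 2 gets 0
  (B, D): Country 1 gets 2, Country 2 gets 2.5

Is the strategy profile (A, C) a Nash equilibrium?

No

At (A, C), Country 1 earns -3; switching to B would give -2.5, so Country 1 would deviate.
Country 2 earns 3; switching to D would give 3, so Country 2 has no profitable deviation.
Since at least one player can profitably deviate, this is not a Nash equilibrium.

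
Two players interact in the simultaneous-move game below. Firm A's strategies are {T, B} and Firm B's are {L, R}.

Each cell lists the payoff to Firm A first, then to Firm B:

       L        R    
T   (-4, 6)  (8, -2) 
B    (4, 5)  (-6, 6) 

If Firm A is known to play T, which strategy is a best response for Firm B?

L

Against T, Firm B earns 6 from L and -2 from R.
So L is the best response.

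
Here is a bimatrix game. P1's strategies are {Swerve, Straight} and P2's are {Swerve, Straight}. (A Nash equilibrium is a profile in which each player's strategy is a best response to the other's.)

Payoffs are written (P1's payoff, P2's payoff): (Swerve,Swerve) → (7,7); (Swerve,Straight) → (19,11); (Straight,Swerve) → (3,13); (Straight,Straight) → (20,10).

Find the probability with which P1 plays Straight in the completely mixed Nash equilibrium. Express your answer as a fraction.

Let p be the probability that P1 plays Swerve. In a completely mixed equilibrium, P2 must be indifferent between Swerve and Straight.
P2's expected payoff from Swerve is 7p + 13(1−p); from Straight it is 11p + 10(1−p).
Setting these equal: −6p + 13 = p + 10, so p = 3/7.
Therefore P1 plays Straight with probability 1 − 3/7 = 4/7.

4/7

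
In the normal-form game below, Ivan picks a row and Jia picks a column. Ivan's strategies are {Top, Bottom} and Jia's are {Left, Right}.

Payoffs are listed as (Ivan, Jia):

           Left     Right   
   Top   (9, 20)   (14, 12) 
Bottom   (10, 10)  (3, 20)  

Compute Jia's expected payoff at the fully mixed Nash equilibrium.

140/9

First find p, the probability Ivan plays Top, from Jia's indifference between Left and Right: 20p + 10(1−p) = 12p + 20(1−p), giving p = 5/9.
Since Jia is indifferent in equilibrium, Jia's expected payoff equals the payoff from either column against (5/9, 4/9). Using Left: 20(5/9) + 10(4/9) = 140/9.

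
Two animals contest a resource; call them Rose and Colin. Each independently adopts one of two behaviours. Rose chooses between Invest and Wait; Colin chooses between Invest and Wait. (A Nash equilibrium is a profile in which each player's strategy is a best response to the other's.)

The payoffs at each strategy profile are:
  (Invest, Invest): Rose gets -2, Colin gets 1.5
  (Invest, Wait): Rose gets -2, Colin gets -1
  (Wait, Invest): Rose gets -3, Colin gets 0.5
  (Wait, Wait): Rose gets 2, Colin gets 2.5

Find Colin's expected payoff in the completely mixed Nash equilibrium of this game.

First find p, the probability Rose plays Invest, from Colin's indifference between Invest and Wait: 1.5p + 0.5(1−p) = −p + 2.5(1−p), giving p = 4/9.
Since Colin is indifferent in equilibrium, Colin's expected payoff equals the payoff from either column against (4/9, 5/9). Using Invest: 1.5(4/9) + 0.5(5/9) = 17/18.

17/18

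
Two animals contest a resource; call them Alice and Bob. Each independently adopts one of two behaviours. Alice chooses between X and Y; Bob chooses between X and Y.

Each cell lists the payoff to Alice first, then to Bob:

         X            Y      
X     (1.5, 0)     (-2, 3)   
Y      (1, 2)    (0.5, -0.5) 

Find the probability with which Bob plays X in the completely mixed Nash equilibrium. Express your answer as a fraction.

5/6

Let q be the probability that Bob plays X. In a completely mixed equilibrium, Alice must be indifferent between X and Y.
Alice's expected payoff from X is 1.5q − 2(1−q); from Y it is q + 0.5(1−q).
Setting these equal: 3.5q − 2 = 0.5q + 0.5, so q = 5/6.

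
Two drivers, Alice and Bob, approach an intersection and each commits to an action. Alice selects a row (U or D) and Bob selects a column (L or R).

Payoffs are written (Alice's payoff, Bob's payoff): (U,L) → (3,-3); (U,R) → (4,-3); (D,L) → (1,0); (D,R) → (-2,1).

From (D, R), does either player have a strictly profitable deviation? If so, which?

Alice at (D, R) earns -2; deviating to U yields 4 — a strict improvement.
Bob earns 1; deviating to L yields 0 — not better.
Only Alice has a strictly profitable deviation.

Alice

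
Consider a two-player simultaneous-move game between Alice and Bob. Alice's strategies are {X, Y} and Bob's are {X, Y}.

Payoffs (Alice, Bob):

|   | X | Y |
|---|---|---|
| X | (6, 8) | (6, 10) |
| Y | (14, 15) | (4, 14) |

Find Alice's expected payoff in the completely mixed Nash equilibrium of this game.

First find q, the probability Bob plays X, from Alice's indifference between X and Y: 6q + 6(1−q) = 14q + 4(1−q), giving q = 1/5.
Since Alice is indifferent in equilibrium, Alice's expected payoff equals the payoff from either row against (1/5, 4/5). Using X: 6(1/5) + 6(4/5) = 6.

6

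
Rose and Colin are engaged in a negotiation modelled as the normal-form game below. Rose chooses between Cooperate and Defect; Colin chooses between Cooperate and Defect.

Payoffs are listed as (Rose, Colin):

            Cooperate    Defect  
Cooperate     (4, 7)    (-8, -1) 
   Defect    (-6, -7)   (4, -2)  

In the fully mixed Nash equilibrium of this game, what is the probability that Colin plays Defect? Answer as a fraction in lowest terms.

Let q be the probability that Colin plays Cooperate. In a completely mixed equilibrium, Rose must be indifferent between Cooperate and Defect.
Rose's expected payoff from Cooperate is 4q − 8(1−q); from Defect it is −6q + 4(1−q).
Setting these equal: 12q − 8 = −10q + 4, so q = 6/11.
Therefore Colin plays Defect with probability 1 − 6/11 = 5/11.

5/11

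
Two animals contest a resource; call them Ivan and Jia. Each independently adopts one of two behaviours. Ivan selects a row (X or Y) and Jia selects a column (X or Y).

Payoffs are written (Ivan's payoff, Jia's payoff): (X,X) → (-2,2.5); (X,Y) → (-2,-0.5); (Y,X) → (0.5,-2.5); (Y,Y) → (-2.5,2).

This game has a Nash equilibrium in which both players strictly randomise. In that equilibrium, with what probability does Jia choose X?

Let y be the probability that Jia plays X. In a completely mixed equilibrium, Ivan must be indifferent between X and Y.
Ivan's expected payoff from X is −2y − 2(1−y); from Y it is 0.5y − 2.5(1−y).
Setting these equal: -2 = 3y − 2.5, so y = 1/6.

1/6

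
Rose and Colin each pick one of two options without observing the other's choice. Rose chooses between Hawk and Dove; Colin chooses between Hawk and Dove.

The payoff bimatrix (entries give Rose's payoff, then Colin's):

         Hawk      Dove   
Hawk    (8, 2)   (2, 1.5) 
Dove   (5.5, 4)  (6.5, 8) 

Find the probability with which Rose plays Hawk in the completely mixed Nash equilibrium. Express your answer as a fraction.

8/9

Let p be the probability that Rose plays Hawk. In a completely mixed equilibrium, Colin must be indifferent between Hawk and Dove.
Colin's expected payoff from Hawk is 2p + 4(1−p); from Dove it is 1.5p + 8(1−p).
Setting these equal: −2p + 4 = −6.5p + 8, so p = 8/9.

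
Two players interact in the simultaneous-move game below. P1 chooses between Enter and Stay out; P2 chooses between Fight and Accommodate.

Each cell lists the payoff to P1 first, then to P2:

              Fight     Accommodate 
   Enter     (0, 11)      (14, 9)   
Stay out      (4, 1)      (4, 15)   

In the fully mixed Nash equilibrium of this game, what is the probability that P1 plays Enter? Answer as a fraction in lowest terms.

7/8

Let x be the probability that P1 plays Enter. In a completely mixed equilibrium, P2 must be indifferent between Fight and Accommodate.
P2's expected payoff from Fight is 11x + (1−x); from Accommodate it is 9x + 15(1−x).
Setting these equal: 10x + 1 = −6x + 15, so x = 7/8.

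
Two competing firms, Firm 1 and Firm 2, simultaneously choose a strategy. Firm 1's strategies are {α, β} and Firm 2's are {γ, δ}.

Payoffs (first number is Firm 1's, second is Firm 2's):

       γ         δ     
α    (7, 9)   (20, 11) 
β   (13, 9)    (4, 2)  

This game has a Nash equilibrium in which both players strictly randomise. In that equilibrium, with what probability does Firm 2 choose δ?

3/11

Let y be the probability that Firm 2 plays γ. In a completely mixed equilibrium, Firm 1 must be indifferent between α and β.
Firm 1's expected payoff from α is 7y + 20(1−y); from β it is 13y + 4(1−y).
Setting these equal: −13y + 20 = 9y + 4, so y = 8/11.
Therefore Firm 2 plays δ with probability 1 − 8/11 = 3/11.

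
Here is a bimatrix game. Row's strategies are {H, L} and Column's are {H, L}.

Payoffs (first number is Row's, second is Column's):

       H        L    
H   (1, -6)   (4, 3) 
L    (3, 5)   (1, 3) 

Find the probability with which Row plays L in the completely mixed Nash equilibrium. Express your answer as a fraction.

9/11

Let x be the probability that Row plays H. In a completely mixed equilibrium, Column must be indifferent between H and L.
Column's expected payoff from H is −6x + 5(1−x); from L it is 3x + 3(1−x).
Setting these equal: −11x + 5 = 3, so x = 2/11.
Therefore Row plays L with probability 1 − 2/11 = 9/11.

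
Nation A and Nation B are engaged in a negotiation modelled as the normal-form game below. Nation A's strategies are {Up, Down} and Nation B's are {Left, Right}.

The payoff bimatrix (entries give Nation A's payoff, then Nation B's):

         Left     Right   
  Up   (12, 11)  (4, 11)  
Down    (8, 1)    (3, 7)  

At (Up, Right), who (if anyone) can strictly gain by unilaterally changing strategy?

Nation A at (Up, Right) earns 4; deviating to Down yields 3 — not better.
Nation B earns 11; deviating to Left yields 11 — not better.
Neither player can strictly improve; the profile is a Nash equilibrium.

Neither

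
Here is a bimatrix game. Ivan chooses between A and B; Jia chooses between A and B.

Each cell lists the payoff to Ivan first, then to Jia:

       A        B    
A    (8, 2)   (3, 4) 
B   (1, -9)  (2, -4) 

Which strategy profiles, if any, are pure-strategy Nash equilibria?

(A, A): Jia prefers B (4 > 2) — not an equilibrium.
(A, B): Ivan gets 3 ≥ 2 from B, and Jia gets 4 ≥ 2 from A — Nash equilibrium.
(B, A): Ivan prefers A (8 > 1); Jia prefers B (-4 > -9) — not an equilibrium.
(B, B): Ivan prefers A (3 > 2) — not an equilibrium.

(A, B)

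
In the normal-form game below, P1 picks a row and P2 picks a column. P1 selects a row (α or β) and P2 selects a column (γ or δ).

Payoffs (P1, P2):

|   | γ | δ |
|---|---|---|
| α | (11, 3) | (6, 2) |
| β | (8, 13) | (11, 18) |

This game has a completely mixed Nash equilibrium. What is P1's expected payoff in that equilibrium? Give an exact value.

73/8

First find q, the probability P2 plays γ, from P1's indifference between α and β: 11q + 6(1−q) = 8q + 11(1−q), giving q = 5/8.
Since P1 is indifferent in equilibrium, P1's expected payoff equals the payoff from either row against (5/8, 3/8). Using α: 11(5/8) + 6(3/8) = 73/8.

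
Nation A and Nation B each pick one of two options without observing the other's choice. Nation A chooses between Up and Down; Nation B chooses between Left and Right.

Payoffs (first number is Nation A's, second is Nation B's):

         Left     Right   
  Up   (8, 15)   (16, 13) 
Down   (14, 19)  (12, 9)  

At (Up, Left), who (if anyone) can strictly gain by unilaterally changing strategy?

Nation A

Nation A at (Up, Left) earns 8; deviating to Down yields 14 — a strict improvement.
Nation B earns 15; deviating to Right yields 13 — not better.
Only Nation A has a strictly profitable deviation.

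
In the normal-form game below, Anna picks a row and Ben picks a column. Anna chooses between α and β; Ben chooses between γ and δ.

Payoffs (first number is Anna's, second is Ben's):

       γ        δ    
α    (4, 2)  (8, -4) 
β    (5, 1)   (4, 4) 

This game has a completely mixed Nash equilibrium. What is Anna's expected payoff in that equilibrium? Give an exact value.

First find y, the probability Ben plays γ, from Anna's indifference between α and β: 4y + 8(1−y) = 5y + 4(1−y), giving y = 4/5.
Since Anna is indifferent in equilibrium, Anna's expected payoff equals the payoff from either row against (4/5, 1/5). Using α: 4(4/5) + 8(1/5) = 24/5.

24/5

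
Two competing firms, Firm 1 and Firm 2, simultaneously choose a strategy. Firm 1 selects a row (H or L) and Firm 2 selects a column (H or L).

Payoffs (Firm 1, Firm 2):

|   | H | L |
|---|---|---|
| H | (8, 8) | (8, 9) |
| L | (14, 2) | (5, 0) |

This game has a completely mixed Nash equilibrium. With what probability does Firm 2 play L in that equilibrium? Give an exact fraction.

Let q be the probability that Firm 2 plays H. In a completely mixed equilibrium, Firm 1 must be indifferent between H and L.
Firm 1's expected payoff from H is 8q + 8(1−q); from L it is 14q + 5(1−q).
Setting these equal: 8 = 9q + 5, so q = 1/3.
Therefore Firm 2 plays L with probability 1 − 1/3 = 2/3.

2/3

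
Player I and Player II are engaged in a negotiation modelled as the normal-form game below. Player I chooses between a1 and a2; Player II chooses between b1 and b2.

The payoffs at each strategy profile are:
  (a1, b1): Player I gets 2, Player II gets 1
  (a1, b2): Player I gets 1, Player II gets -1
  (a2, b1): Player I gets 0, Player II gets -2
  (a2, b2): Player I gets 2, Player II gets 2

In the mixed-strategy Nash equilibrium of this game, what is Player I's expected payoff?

4/3

First find y, the probability Player II plays b1, from Player I's indifference between a1 and a2: 2y + (1−y) = 2(1−y), giving y = 1/3.
Since Player I is indifferent in equilibrium, Player I's expected payoff equals the payoff from either row against (1/3, 2/3). Using a1: 2(1/3) + (2/3) = 4/3.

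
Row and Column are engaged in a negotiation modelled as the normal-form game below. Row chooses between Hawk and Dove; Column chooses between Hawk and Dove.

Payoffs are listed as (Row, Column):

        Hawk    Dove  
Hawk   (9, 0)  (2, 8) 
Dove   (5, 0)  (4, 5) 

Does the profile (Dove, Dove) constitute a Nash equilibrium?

Yes

At (Dove, Dove), Row earns 4; switching to Hawk would give 2, so Row has no profitable deviation.
Column earns 5; switching to Hawk would give 0, so Column has no profitable deviation.
Neither player can gain by a unilateral deviation, so this profile is a Nash equilibrium.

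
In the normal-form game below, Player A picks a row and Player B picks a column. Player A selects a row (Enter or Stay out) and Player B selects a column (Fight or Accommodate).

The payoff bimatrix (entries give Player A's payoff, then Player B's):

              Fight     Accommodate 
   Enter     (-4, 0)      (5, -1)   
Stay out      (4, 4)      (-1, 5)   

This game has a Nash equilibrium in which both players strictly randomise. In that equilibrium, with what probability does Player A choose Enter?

Let x be the probability that Player A plays Enter. In a completely mixed equilibrium, Player B must be indifferent between Fight and Accommodate.
Player B's expected payoff from Fight is 4(1−x); from Accommodate it is −x + 5(1−x).
Setting these equal: −4x + 4 = −6x + 5, so x = 1/2.

1/2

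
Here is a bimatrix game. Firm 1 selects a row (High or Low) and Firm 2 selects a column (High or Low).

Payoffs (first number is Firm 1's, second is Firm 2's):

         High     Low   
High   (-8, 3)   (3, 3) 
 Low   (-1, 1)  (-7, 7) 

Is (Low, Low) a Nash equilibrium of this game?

No

At (Low, Low), Firm 1 earns -7; switching to High would give 3, so Firm 1 would deviate.
Firm 2 earns 7; switching to High would give 1, so Firm 2 has no profitable deviation.
Since at least one player can profitably deviate, this is not a Nash equilibrium.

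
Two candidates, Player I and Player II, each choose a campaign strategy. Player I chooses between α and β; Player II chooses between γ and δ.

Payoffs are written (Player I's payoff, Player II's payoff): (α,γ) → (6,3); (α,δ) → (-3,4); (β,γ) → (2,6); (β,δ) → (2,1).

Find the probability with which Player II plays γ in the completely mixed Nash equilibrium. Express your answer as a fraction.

Let q be the probability that Player II plays γ. In a completely mixed equilibrium, Player I must be indifferent between α and β.
Player I's expected payoff from α is 6q − 3(1−q); from β it is 2q + 2(1−q).
Setting these equal: 9q − 3 = 2, so q = 5/9.

5/9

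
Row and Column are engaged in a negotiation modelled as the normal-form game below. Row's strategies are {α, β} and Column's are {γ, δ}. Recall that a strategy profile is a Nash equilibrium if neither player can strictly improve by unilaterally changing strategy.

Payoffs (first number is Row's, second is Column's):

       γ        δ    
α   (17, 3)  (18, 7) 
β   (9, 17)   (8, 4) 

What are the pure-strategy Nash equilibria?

(α, δ)

(α, γ): Column prefers δ (7 > 3) — not an equilibrium.
(α, δ): Row gets 18 ≥ 8 from β, and Column gets 7 ≥ 3 from γ — Nash equilibrium.
(β, γ): Row prefers α (17 > 9) — not an equilibrium.
(β, δ): Row prefers α (18 > 8); Column prefers γ (17 > 4) — not an equilibrium.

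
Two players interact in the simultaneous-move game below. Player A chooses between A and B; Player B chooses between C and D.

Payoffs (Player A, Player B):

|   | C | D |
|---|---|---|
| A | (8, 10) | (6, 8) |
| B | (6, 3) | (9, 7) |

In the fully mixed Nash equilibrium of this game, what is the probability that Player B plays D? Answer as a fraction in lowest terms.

Let c be the probability that Player B plays C. In a completely mixed equilibrium, Player A must be indifferent between A and B.
Player A's expected payoff from A is 8c + 6(1−c); from B it is 6c + 9(1−c).
Setting these equal: 2c + 6 = −3c + 9, so c = 3/5.
Therefore Player B plays D with probability 1 − 3/5 = 2/5.

2/5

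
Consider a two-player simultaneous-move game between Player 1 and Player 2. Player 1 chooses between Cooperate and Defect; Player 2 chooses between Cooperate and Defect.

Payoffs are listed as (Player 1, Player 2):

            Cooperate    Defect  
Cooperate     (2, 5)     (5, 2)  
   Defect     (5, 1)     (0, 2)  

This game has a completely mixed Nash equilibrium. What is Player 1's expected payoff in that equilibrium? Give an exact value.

First find q, the probability Player 2 plays Cooperate, from Player 1's indifference between Cooperate and Defect: 2q + 5(1−q) = 5q, giving q = 5/8.
Since Player 1 is indifferent in equilibrium, Player 1's expected payoff equals the payoff from either row against (5/8, 3/8). Using Cooperate: 2(5/8) + 5(3/8) = 25/8.

25/8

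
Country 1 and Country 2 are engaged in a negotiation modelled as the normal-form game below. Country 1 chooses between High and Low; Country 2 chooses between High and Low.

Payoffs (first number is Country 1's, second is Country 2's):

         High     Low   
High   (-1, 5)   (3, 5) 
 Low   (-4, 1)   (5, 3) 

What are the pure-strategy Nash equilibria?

(High, High) and (Low, Low)

(High, High): Country 1 gets -1 ≥ -4 from Low, and Country 2 gets 5 ≥ 5 from Low — Nash equilibrium.
(High, Low): Country 1 prefers Low (5 > 3) — not an equilibrium.
(Low, High): Country 1 prefers High (-1 > -4); Country 2 prefers Low (3 > 1) — not an equilibrium.
(Low, Low): Country 1 gets 5 ≥ 3 from High, and Country 2 gets 3 ≥ 1 from High — Nash equilibrium.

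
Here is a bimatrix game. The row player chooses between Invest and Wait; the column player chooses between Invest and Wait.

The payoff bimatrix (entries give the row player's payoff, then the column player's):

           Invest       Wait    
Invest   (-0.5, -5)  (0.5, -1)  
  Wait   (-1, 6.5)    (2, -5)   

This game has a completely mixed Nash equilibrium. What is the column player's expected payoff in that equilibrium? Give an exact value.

First find p, the probability the row player plays Invest, from the column player's indifference between Invest and Wait: −5p + 6.5(1−p) = −p − 5(1−p), giving p = 23/31.
Since the column player is indifferent in equilibrium, the column player's expected payoff equals the payoff from either column against (23/31, 8/31). Using Invest: −5(23/31) + 6.5(8/31) = -63/31.

-63/31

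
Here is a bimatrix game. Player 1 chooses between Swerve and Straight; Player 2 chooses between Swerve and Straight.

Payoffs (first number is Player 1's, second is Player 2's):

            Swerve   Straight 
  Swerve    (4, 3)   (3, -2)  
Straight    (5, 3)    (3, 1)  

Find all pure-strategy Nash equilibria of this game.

(Straight, Swerve)

(Swerve, Swerve): Player 1 prefers Straight (5 > 4) — not an equilibrium.
(Swerve, Straight): Player 2 prefers Swerve (3 > -2) — not an equilibrium.
(Straight, Swerve): Player 1 gets 5 ≥ 4 from Swerve, and Player 2 gets 3 ≥ 1 from Straight — Nash equilibrium.
(Straight, Straight): Player 2 prefers Swerve (3 > 1) — not an equilibrium.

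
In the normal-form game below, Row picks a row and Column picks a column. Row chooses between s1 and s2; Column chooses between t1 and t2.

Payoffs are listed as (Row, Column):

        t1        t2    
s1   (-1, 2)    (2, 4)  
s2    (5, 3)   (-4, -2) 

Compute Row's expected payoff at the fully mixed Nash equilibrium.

First find q, the probability Column plays t1, from Row's indifference between s1 and s2: −q + 2(1−q) = 5q − 4(1−q), giving q = 1/2.
Since Row is indifferent in equilibrium, Row's expected payoff equals the payoff from either row against (1/2, 1/2). Using s1: −(1/2) + 2(1/2) = 1/2.

1/2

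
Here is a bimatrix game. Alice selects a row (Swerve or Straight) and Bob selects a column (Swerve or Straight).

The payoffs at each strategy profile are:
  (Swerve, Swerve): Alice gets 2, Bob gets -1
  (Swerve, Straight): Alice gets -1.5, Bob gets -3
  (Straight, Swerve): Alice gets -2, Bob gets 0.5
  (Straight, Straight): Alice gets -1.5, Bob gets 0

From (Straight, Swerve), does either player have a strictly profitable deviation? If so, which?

Alice at (Straight, Swerve) earns -2; deviating to Swerve yields 2 — a strict improvement.
Bob earns 0.5; deviating to Straight yields 0 — not better.
Only Alice has a strictly profitable deviation.

Alice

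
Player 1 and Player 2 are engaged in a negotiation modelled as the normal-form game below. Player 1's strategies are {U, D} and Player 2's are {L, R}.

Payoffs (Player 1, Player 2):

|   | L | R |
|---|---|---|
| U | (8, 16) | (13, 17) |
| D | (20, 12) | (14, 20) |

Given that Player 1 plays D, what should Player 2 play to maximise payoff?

Against D, Player 2 earns 12 from L and 20 from R.
So R is the best response.

R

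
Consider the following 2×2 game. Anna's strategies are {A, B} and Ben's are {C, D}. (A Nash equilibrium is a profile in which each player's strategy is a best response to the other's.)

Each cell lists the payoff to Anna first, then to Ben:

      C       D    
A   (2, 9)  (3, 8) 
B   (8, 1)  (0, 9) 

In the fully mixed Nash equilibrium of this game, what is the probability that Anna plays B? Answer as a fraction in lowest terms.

1/9

Let r be the probability that Anna plays A. In a completely mixed equilibrium, Ben must be indifferent between C and D.
Ben's expected payoff from C is 9r + (1−r); from D it is 8r + 9(1−r).
Setting these equal: 8r + 1 = −r + 9, so r = 8/9.
Therefore Anna plays B with probability 1 − 8/9 = 1/9.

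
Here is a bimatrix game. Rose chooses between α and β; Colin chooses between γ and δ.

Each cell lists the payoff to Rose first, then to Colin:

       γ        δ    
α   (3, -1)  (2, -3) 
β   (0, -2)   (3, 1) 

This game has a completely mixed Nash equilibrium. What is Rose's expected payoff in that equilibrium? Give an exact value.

First find q, the probability Colin plays γ, from Rose's indifference between α and β: 3q + 2(1−q) = 3(1−q), giving q = 1/4.
Since Rose is indifferent in equilibrium, Rose's expected payoff equals the payoff from either row against (1/4, 3/4). Using α: 3(1/4) + 2(3/4) = 9/4.

9/4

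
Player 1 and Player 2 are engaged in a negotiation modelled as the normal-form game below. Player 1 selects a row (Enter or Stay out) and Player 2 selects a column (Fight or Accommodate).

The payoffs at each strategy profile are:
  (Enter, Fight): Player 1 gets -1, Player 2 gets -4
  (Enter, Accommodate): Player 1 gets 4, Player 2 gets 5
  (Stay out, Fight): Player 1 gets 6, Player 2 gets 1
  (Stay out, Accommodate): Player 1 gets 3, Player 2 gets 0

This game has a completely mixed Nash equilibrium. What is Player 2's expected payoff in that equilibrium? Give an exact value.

First find p, the probability Player 1 plays Enter, from Player 2's indifference between Fight and Accommodate: −4p + (1−p) = 5p, giving p = 1/10.
Since Player 2 is indifferent in equilibrium, Player 2's expected payoff equals the payoff from either column against (1/10, 9/10). Using Fight: −4(1/10) + (9/10) = 1/2.

1/2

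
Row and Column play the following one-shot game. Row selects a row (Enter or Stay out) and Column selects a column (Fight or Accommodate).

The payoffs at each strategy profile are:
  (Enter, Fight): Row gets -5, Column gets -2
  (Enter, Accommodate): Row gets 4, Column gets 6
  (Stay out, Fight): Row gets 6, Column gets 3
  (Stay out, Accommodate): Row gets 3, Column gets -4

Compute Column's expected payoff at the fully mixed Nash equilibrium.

2/3

First find x, the probability Row plays Enter, from Column's indifference between Fight and Accommodate: −2x + 3(1−x) = 6x − 4(1−x), giving x = 7/15.
Since Column is indifferent in equilibrium, Column's expected payoff equals the payoff from either column against (7/15, 8/15). Using Fight: −2(7/15) + 3(8/15) = 2/3.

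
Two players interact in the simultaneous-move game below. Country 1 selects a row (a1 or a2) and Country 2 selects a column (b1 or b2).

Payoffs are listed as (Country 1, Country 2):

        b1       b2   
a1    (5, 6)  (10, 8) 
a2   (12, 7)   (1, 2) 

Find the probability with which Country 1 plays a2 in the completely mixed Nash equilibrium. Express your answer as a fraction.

Let x be the probability that Country 1 plays a1. In a completely mixed equilibrium, Country 2 must be indifferent between b1 and b2.
Country 2's expected payoff from b1 is 6x + 7(1−x); from b2 it is 8x + 2(1−x).
Setting these equal: −x + 7 = 6x + 2, so x = 5/7.
Therefore Country 1 plays a2 with probability 1 − 5/7 = 2/7.

2/7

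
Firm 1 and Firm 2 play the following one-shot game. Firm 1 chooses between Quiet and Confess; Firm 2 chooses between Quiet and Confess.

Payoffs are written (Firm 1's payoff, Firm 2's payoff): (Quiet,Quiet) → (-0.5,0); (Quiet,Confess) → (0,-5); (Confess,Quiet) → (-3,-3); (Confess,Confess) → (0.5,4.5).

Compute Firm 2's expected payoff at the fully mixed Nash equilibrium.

First find p, the probability Firm 1 plays Quiet, from Firm 2's indifference between Quiet and Confess: −3(1−p) = −5p + 4.5(1−p), giving p = 3/5.
Since Firm 2 is indifferent in equilibrium, Firm 2's expected payoff equals the payoff from either column against (3/5, 2/5). Using Quiet: −3(2/5) = -6/5.

-6/5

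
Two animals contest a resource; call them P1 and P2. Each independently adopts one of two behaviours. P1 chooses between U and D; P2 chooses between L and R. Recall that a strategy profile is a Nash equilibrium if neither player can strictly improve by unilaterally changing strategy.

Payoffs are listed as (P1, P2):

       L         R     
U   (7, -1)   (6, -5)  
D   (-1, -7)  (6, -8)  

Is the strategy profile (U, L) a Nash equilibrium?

At (U, L), P1 earns 7; switching to D would give -1, so P1 has no profitable deviation.
P2 earns -1; switching to R would give -5, so P2 has no profitable deviation.
Neither player can gain by a unilateral deviation, so this profile is a Nash equilibrium.

Yes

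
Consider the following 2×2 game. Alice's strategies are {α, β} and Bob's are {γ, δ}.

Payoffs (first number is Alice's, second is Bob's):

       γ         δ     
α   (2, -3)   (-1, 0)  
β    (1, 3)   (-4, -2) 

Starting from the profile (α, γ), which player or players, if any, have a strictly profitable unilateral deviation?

Alice at (α, γ) earns 2; deviating to β yields 1 — not better.
Bob earns -3; deviating to δ yields 0 — a strict improvement.
Only Bob has a strictly profitable deviation.

Bob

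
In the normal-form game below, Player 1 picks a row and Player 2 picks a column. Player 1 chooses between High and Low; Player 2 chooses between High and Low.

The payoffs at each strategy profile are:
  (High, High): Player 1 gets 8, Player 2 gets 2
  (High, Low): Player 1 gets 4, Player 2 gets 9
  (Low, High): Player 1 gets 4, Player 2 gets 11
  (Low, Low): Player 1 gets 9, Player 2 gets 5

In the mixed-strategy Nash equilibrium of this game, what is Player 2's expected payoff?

First find x, the probability Player 1 plays High, from Player 2's indifference between High and Low: 2x + 11(1−x) = 9x + 5(1−x), giving x = 6/13.
Since Player 2 is indifferent in equilibrium, Player 2's expected payoff equals the payoff from either column against (6/13, 7/13). Using High: 2(6/13) + 11(7/13) = 89/13.

89/13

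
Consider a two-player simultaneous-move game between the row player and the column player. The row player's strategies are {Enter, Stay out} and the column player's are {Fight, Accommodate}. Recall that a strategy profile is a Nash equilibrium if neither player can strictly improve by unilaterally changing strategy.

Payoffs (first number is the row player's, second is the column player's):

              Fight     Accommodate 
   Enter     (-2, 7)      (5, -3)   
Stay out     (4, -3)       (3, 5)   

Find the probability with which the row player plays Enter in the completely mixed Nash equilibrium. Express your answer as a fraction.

Let x be the probability that the row player plays Enter. In a completely mixed equilibrium, the column player must be indifferent between Fight and Accommodate.
The column player's expected payoff from Fight is 7x − 3(1−x); from Accommodate it is −3x + 5(1−x).
Setting these equal: 10x − 3 = −8x + 5, so x = 4/9.

4/9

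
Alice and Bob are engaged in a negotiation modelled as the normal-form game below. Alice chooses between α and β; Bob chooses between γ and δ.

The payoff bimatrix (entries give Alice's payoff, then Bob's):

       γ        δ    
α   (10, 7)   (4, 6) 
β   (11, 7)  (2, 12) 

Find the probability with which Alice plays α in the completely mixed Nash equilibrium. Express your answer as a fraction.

5/6

Let x be the probability that Alice plays α. In a completely mixed equilibrium, Bob must be indifferent between γ and δ.
Bob's expected payoff from γ is 7x + 7(1−x); from δ it is 6x + 12(1−x).
Setting these equal: 7 = −6x + 12, so x = 5/6.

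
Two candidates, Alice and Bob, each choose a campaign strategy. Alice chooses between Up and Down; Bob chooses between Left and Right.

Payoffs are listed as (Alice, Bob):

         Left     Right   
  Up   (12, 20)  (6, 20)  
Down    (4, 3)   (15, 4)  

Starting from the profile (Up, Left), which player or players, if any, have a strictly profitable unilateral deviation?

Alice at (Up, Left) earns 12; deviating to Down yields 4 — not better.
Bob earns 20; deviating to Right yields 20 — not better.
Neither player can strictly improve; the profile is a Nash equilibrium.

Neither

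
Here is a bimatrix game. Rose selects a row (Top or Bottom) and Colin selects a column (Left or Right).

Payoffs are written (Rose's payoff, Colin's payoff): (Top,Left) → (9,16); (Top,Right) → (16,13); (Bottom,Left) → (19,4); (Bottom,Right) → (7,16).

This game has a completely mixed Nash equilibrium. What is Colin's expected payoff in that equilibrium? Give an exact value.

68/5

First find p, the probability Rose plays Top, from Colin's indifference between Left and Right: 16p + 4(1−p) = 13p + 16(1−p), giving p = 4/5.
Since Colin is indifferent in equilibrium, Colin's expected payoff equals the payoff from either column against (4/5, 1/5). Using Left: 16(4/5) + 4(1/5) = 68/5.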